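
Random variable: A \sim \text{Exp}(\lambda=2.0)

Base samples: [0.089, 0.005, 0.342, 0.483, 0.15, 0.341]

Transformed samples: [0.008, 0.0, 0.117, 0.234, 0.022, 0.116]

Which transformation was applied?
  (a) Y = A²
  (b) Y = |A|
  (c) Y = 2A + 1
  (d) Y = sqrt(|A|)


Checking option (a) Y = A²:
  A = 0.089 -> Y = 0.008 ✓
  A = 0.005 -> Y = 0.0 ✓
  A = 0.342 -> Y = 0.117 ✓
All samples match this transformation.

(a) A²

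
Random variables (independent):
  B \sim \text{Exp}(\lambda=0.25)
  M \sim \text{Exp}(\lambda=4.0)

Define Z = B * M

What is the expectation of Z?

For independent RVs: E[XY] = E[X]*E[Y]
E[B] = 4
E[M] = 0.25
E[Z] = 4 * 0.25 = 1

1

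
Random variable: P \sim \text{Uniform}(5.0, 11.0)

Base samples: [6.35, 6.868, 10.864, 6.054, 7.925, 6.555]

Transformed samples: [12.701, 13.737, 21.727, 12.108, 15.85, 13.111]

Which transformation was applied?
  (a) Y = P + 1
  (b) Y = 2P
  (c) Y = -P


Checking option (b) Y = 2P:
  P = 6.35 -> Y = 12.701 ✓
  P = 6.868 -> Y = 13.737 ✓
  P = 10.864 -> Y = 21.727 ✓
All samples match this transformation.

(b) 2P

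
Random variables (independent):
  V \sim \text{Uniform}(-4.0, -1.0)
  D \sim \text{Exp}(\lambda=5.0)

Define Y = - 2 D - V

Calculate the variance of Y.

For independent RVs: Var(aX + bY) = a²Var(X) + b²Var(Y)
Var(V) = 0.75
Var(D) = 0.04
Var(Y) = (-1)²*0.75 + (-2)²*0.04
= 1*0.75 + 4*0.04 = 0.91

0.91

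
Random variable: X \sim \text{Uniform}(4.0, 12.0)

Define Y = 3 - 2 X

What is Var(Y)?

For Y = aX + b: Var(Y) = a² * Var(X)
Var(X) = (12 - 4)^2/12 = 5.3333333
Var(Y) = (-2)² * 5.3333333 = 4 * 5.3333333 = 21.333333

21.333333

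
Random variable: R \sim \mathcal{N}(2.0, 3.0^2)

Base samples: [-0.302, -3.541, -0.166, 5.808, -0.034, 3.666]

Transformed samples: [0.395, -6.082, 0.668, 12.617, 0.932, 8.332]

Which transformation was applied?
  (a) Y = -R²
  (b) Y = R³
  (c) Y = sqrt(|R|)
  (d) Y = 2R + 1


Checking option (d) Y = 2R + 1:
  R = -0.302 -> Y = 0.395 ✓
  R = -3.541 -> Y = -6.082 ✓
  R = -0.166 -> Y = 0.668 ✓
All samples match this transformation.

(d) 2R + 1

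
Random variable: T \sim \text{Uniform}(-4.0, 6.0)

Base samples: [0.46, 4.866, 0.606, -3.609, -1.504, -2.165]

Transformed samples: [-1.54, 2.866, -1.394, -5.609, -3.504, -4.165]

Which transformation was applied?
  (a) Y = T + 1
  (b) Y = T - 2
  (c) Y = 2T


Checking option (b) Y = T - 2:
  T = 0.46 -> Y = -1.54 ✓
  T = 4.866 -> Y = 2.866 ✓
  T = 0.606 -> Y = -1.394 ✓
All samples match this transformation.

(b) T - 2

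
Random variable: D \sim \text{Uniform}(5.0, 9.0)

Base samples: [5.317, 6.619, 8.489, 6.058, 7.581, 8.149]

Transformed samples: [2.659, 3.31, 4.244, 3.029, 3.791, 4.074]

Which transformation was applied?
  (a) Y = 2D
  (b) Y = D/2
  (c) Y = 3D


Checking option (b) Y = D/2:
  D = 5.317 -> Y = 2.659 ✓
  D = 6.619 -> Y = 3.31 ✓
  D = 8.489 -> Y = 4.244 ✓
All samples match this transformation.

(b) D/2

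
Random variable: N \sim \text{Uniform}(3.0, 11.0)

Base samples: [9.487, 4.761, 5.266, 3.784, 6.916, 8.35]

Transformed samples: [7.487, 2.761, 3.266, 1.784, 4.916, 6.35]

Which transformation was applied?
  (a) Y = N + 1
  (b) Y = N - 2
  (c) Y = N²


Checking option (b) Y = N - 2:
  N = 9.487 -> Y = 7.487 ✓
  N = 4.761 -> Y = 2.761 ✓
  N = 5.266 -> Y = 3.266 ✓
All samples match this transformation.

(b) N - 2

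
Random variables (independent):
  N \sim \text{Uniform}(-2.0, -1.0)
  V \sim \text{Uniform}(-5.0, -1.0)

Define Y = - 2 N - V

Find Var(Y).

For independent RVs: Var(aX + bY) = a²Var(X) + b²Var(Y)
Var(N) = 0.083333333
Var(V) = 1.3333333
Var(Y) = (-2)²*0.083333333 + (-1)²*1.3333333
= 4*0.083333333 + 1*1.3333333 = 1.6666667

1.6666667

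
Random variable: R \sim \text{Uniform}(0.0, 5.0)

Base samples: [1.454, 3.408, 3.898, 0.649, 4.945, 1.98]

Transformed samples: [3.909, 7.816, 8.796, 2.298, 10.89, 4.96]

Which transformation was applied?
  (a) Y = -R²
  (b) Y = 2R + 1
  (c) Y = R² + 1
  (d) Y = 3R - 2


Checking option (b) Y = 2R + 1:
  R = 1.454 -> Y = 3.909 ✓
  R = 3.408 -> Y = 7.816 ✓
  R = 3.898 -> Y = 8.796 ✓
All samples match this transformation.

(b) 2R + 1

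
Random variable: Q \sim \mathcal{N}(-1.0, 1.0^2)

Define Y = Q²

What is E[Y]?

Using E[X²] = Var(X) + (E[X])²:
E[Q] = -1
Var(Q) = 1.0^2 = 1
E[Q²] = 1 + (-1)² = 1 + 1 = 2

2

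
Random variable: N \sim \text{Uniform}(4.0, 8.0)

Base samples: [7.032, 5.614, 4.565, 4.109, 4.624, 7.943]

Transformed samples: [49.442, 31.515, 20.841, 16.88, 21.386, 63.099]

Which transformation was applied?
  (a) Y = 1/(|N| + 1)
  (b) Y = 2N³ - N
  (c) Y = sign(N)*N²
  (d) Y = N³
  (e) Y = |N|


Checking option (c) Y = sign(N)*N²:
  N = 7.032 -> Y = 49.442 ✓
  N = 5.614 -> Y = 31.515 ✓
  N = 4.565 -> Y = 20.841 ✓
All samples match this transformation.

(c) sign(N)*N²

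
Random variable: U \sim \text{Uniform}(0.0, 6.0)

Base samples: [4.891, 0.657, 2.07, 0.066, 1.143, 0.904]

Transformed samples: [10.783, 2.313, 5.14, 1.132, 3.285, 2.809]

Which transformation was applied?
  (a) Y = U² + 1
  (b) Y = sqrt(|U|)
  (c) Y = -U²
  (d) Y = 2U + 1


Checking option (d) Y = 2U + 1:
  U = 4.891 -> Y = 10.783 ✓
  U = 0.657 -> Y = 2.313 ✓
  U = 2.07 -> Y = 5.14 ✓
All samples match this transformation.

(d) 2U + 1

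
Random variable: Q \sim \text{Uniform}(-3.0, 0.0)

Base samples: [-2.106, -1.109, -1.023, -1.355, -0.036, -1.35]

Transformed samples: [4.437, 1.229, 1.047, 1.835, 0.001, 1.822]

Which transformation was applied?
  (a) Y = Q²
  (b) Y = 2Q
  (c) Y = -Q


Checking option (a) Y = Q²:
  Q = -2.106 -> Y = 4.437 ✓
  Q = -1.109 -> Y = 1.229 ✓
  Q = -1.023 -> Y = 1.047 ✓
All samples match this transformation.

(a) Q²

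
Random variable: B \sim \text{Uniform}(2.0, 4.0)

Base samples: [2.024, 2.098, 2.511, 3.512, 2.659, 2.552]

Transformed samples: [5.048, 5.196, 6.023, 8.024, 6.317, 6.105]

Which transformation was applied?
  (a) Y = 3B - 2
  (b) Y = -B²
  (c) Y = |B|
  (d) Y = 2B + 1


Checking option (d) Y = 2B + 1:
  B = 2.024 -> Y = 5.048 ✓
  B = 2.098 -> Y = 5.196 ✓
  B = 2.511 -> Y = 6.023 ✓
All samples match this transformation.

(d) 2B + 1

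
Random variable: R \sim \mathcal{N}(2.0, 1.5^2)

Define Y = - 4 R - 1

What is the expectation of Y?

For Y = -4R - 1:
E[Y] = -4 * E[R] - 1
E[R] = 2.0 = 2
E[Y] = -4 * 2 - 1 = -9

-9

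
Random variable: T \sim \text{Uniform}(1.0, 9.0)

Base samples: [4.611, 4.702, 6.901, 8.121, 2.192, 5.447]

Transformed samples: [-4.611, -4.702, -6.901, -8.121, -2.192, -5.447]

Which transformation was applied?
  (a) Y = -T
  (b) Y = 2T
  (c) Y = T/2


Checking option (a) Y = -T:
  T = 4.611 -> Y = -4.611 ✓
  T = 4.702 -> Y = -4.702 ✓
  T = 6.901 -> Y = -6.901 ✓
All samples match this transformation.

(a) -T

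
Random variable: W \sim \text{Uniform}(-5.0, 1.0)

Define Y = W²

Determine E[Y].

E[W²] = Var(W) + (E[W])² = 3 + 4 = 7

7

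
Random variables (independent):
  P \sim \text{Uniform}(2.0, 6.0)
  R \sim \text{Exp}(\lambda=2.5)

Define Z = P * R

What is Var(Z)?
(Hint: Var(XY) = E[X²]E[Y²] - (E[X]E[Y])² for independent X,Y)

Var(XY) = E[X²]E[Y²] - (E[X]E[Y])²
E[P] = 4, Var(P) = 1.3333333
E[R] = 0.4, Var(R) = 0.16
E[P²] = 1.3333333 + 4² = 17.333333
E[R²] = 0.16 + 0.4² = 0.32
Var(Z) = 17.333333*0.32 - (4*0.4)²
= 5.5466667 - 2.56 = 2.9866667

2.9866667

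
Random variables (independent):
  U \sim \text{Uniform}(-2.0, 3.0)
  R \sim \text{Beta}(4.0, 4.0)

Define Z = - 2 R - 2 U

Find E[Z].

E[Z] = -2*E[U] - 2*E[R]
E[U] = 0.5
E[R] = 0.5
E[Z] = -2*0.5 - 2*0.5 = -2

-2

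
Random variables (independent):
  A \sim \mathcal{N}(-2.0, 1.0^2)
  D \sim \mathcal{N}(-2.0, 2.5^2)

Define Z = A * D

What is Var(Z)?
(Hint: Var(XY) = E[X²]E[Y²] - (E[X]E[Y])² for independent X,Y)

Var(XY) = E[X²]E[Y²] - (E[X]E[Y])²
E[A] = -2, Var(A) = 1
E[D] = -2, Var(D) = 6.25
E[A²] = 1 + (-2)² = 5
E[D²] = 6.25 + (-2)² = 10.25
Var(Z) = 5*10.25 - (-2*(-2))²
= 51.25 - 16 = 35.25

35.25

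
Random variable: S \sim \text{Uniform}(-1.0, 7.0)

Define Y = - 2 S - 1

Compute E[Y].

For Y = -2S - 1:
E[Y] = -2 * E[S] - 1
E[S] = (-1 + 7)/2 = 3
E[Y] = -2 * 3 - 1 = -7

-7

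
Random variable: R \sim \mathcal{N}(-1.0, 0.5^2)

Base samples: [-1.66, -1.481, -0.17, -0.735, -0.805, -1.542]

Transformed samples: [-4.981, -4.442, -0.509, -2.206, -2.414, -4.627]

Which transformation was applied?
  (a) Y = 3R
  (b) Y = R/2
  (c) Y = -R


Checking option (a) Y = 3R:
  R = -1.66 -> Y = -4.981 ✓
  R = -1.481 -> Y = -4.442 ✓
  R = -0.17 -> Y = -0.509 ✓
All samples match this transformation.

(a) 3R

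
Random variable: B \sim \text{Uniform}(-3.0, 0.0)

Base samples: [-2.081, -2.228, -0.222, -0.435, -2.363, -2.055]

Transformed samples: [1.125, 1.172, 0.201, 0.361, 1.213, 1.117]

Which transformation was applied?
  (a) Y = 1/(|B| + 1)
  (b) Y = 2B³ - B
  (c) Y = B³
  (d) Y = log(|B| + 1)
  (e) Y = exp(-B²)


Checking option (d) Y = log(|B| + 1):
  B = -2.081 -> Y = 1.125 ✓
  B = -2.228 -> Y = 1.172 ✓
  B = -0.222 -> Y = 0.201 ✓
All samples match this transformation.

(d) log(|B| + 1)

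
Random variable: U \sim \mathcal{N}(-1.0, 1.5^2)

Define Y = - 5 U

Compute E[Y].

For Y = -5U:
E[Y] = -5 * E[U]
E[U] = -1.0 = -1
E[Y] = -5 * (-1) = 5

5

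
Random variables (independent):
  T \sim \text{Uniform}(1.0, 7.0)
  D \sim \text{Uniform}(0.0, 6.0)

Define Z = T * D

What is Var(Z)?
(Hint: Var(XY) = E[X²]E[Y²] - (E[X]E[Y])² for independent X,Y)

Var(XY) = E[X²]E[Y²] - (E[X]E[Y])²
E[T] = 4, Var(T) = 3
E[D] = 3, Var(D) = 3
E[T²] = 3 + 4² = 19
E[D²] = 3 + 3² = 12
Var(Z) = 19*12 - (4*3)²
= 228 - 144 = 84

84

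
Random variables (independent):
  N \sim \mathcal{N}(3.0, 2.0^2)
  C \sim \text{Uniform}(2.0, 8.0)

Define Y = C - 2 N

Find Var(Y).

For independent RVs: Var(aX + bY) = a²Var(X) + b²Var(Y)
Var(N) = 4
Var(C) = 3
Var(Y) = (-2)²*4 + 1²*3
= 4*4 + 1*3 = 19

19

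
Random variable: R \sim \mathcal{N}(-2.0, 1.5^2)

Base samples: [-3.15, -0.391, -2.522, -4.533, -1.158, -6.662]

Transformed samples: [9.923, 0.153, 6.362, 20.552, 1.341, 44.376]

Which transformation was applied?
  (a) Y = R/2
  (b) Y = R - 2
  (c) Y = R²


Checking option (c) Y = R²:
  R = -3.15 -> Y = 9.923 ✓
  R = -0.391 -> Y = 0.153 ✓
  R = -2.522 -> Y = 6.362 ✓
All samples match this transformation.

(c) R²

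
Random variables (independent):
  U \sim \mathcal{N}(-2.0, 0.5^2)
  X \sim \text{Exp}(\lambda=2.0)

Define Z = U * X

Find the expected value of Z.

For independent RVs: E[XY] = E[X]*E[Y]
E[U] = -2
E[X] = 0.5
E[Z] = -2 * 0.5 = -1

-1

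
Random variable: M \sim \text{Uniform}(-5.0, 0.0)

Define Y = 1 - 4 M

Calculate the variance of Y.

For Y = aM + b: Var(Y) = a² * Var(M)
Var(M) = (0 + 5)^2/12 = 2.0833333
Var(Y) = (-4)² * 2.0833333 = 16 * 2.0833333 = 33.333333

33.333333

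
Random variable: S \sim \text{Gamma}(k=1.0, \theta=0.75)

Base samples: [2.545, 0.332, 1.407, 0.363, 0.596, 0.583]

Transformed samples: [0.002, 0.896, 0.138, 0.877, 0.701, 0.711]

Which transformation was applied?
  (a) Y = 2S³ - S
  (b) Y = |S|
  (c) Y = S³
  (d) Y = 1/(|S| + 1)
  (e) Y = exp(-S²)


Checking option (e) Y = exp(-S²):
  S = 2.545 -> Y = 0.002 ✓
  S = 0.332 -> Y = 0.896 ✓
  S = 1.407 -> Y = 0.138 ✓
All samples match this transformation.

(e) exp(-S²)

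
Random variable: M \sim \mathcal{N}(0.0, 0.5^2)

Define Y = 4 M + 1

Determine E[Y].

For Y = 4M + 1:
E[Y] = 4 * E[M] + 1
E[M] = 0.0 = 0
E[Y] = 4 * 0 + 1 = 1

1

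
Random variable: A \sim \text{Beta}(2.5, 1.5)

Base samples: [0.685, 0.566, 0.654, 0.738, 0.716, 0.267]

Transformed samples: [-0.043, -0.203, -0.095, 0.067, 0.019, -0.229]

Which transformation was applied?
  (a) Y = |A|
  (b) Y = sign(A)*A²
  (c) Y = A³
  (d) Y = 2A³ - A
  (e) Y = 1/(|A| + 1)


Checking option (d) Y = 2A³ - A:
  A = 0.685 -> Y = -0.043 ✓
  A = 0.566 -> Y = -0.203 ✓
  A = 0.654 -> Y = -0.095 ✓
All samples match this transformation.

(d) 2A³ - A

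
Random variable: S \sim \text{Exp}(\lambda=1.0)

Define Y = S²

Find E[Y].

Using E[X²] = Var(X) + (E[X])²:
E[S] = 1
Var(S) = 1/1.0^2 = 1
E[S²] = 1 + 1² = 1 + 1 = 2

2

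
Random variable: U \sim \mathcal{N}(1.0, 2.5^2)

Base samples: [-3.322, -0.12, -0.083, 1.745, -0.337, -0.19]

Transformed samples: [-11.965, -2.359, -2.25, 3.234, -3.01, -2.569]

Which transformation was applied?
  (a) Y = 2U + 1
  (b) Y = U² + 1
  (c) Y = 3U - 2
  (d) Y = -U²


Checking option (c) Y = 3U - 2:
  U = -3.322 -> Y = -11.965 ✓
  U = -0.12 -> Y = -2.359 ✓
  U = -0.083 -> Y = -2.25 ✓
All samples match this transformation.

(c) 3U - 2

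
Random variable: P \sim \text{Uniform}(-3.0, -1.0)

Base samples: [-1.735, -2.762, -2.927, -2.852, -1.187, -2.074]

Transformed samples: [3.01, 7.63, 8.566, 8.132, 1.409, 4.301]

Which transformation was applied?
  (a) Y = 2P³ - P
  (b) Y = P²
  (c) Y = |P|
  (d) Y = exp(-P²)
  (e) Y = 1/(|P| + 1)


Checking option (b) Y = P²:
  P = -1.735 -> Y = 3.01 ✓
  P = -2.762 -> Y = 7.63 ✓
  P = -2.927 -> Y = 8.566 ✓
All samples match this transformation.

(b) P²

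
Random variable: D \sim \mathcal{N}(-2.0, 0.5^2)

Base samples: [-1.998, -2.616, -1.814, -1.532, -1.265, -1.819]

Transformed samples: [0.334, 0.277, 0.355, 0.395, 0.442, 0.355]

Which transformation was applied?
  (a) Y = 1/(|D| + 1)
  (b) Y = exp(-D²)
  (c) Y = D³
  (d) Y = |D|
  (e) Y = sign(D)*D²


Checking option (a) Y = 1/(|D| + 1):
  D = -1.998 -> Y = 0.334 ✓
  D = -2.616 -> Y = 0.277 ✓
  D = -1.814 -> Y = 0.355 ✓
All samples match this transformation.

(a) 1/(|D| + 1)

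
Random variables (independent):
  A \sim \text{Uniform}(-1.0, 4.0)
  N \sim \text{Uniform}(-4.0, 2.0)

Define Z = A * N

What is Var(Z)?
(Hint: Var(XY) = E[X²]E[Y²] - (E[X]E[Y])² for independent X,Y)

Var(XY) = E[X²]E[Y²] - (E[X]E[Y])²
E[A] = 1.5, Var(A) = 2.0833333
E[N] = -1, Var(N) = 3
E[A²] = 2.0833333 + 1.5² = 4.3333333
E[N²] = 3 + (-1)² = 4
Var(Z) = 4.3333333*4 - (1.5*(-1))²
= 17.333333 - 2.25 = 15.083333

15.083333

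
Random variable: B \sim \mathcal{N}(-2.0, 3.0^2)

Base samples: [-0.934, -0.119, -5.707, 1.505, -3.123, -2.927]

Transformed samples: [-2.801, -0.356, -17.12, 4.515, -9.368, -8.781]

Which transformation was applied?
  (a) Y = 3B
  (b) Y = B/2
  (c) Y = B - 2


Checking option (a) Y = 3B:
  B = -0.934 -> Y = -2.801 ✓
  B = -0.119 -> Y = -0.356 ✓
  B = -5.707 -> Y = -17.12 ✓
All samples match this transformation.

(a) 3B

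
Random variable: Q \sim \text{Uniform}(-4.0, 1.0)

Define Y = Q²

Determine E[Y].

Using E[X²] = Var(X) + (E[X])²:
E[Q] = -1.5
Var(Q) = (1 + 4)^2/12 = 2.0833333
E[Q²] = 2.0833333 + (-1.5)² = 2.0833333 + 2.25 = 4.3333333

4.3333333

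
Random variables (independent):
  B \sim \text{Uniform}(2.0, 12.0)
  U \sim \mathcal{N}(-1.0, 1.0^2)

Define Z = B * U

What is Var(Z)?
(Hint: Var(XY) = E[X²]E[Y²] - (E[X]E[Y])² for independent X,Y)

Var(XY) = E[X²]E[Y²] - (E[X]E[Y])²
E[B] = 7, Var(B) = 8.3333333
E[U] = -1, Var(U) = 1
E[B²] = 8.3333333 + 7² = 57.333333
E[U²] = 1 + (-1)² = 2
Var(Z) = 57.333333*2 - (7*(-1))²
= 114.66667 - 49 = 65.666667

65.666667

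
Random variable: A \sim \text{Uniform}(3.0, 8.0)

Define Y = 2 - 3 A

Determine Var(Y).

For Y = aA + b: Var(Y) = a² * Var(A)
Var(A) = (8 - 3)^2/12 = 2.0833333
Var(Y) = (-3)² * 2.0833333 = 9 * 2.0833333 = 18.75

18.75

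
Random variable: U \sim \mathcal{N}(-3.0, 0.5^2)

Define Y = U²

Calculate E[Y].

Using E[X²] = Var(X) + (E[X])²:
E[U] = -3
Var(U) = 0.5^2 = 0.25
E[U²] = 0.25 + (-3)² = 0.25 + 9 = 9.25

9.25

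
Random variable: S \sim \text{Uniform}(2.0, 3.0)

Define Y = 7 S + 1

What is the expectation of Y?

For Y = 7S + 1:
E[Y] = 7 * E[S] + 1
E[S] = (2 + 3)/2 = 2.5
E[Y] = 7 * 2.5 + 1 = 18.5

18.5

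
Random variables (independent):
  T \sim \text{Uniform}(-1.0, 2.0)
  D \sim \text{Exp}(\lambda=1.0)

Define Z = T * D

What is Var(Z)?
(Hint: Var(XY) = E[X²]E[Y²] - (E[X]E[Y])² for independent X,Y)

Var(XY) = E[X²]E[Y²] - (E[X]E[Y])²
E[T] = 0.5, Var(T) = 0.75
E[D] = 1, Var(D) = 1
E[T²] = 0.75 + 0.5² = 1
E[D²] = 1 + 1² = 2
Var(Z) = 1*2 - (0.5*1)²
= 2 - 0.25 = 1.75

1.75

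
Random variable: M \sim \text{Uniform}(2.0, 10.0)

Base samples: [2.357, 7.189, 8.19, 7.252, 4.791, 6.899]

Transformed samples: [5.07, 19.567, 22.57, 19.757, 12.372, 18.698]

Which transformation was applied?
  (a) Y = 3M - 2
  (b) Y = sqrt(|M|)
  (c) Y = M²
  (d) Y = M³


Checking option (a) Y = 3M - 2:
  M = 2.357 -> Y = 5.07 ✓
  M = 7.189 -> Y = 19.567 ✓
  M = 8.19 -> Y = 22.57 ✓
All samples match this transformation.

(a) 3M - 2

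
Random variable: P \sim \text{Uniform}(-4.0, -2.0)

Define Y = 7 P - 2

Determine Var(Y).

For Y = aP + b: Var(Y) = a² * Var(P)
Var(P) = (-2 + 4)^2/12 = 0.33333333
Var(Y) = 7² * 0.33333333 = 49 * 0.33333333 = 16.333333

16.333333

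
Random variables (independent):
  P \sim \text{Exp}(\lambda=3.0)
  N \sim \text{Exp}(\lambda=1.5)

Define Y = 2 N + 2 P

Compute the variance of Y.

For independent RVs: Var(aX + bY) = a²Var(X) + b²Var(Y)
Var(P) = 0.11111111
Var(N) = 0.44444444
Var(Y) = 2²*0.11111111 + 2²*0.44444444
= 4*0.11111111 + 4*0.44444444 = 2.2222222

2.2222222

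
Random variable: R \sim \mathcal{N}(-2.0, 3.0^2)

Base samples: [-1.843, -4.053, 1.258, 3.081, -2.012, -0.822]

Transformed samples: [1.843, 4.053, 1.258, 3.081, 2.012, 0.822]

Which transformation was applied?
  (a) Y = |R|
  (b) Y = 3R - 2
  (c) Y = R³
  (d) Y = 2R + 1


Checking option (a) Y = |R|:
  R = -1.843 -> Y = 1.843 ✓
  R = -4.053 -> Y = 4.053 ✓
  R = 1.258 -> Y = 1.258 ✓
All samples match this transformation.

(a) |R|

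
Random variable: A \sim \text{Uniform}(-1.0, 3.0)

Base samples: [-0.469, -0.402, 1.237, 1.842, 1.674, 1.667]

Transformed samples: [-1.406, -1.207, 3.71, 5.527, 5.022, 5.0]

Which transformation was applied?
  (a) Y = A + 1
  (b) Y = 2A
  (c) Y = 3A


Checking option (c) Y = 3A:
  A = -0.469 -> Y = -1.406 ✓
  A = -0.402 -> Y = -1.207 ✓
  A = 1.237 -> Y = 3.71 ✓
All samples match this transformation.

(c) 3A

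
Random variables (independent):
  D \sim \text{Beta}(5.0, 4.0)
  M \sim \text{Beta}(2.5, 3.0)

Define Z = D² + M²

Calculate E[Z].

E[Z] = E[D²] + E[M²]
E[D²] = Var(D) + E[D]² = 0.024691358 + 0.30864198 = 0.33333333
E[M²] = Var(M) + E[M]² = 0.038143675 + 0.20661157 = 0.24475524
E[Z] = 0.33333333 + 0.24475524 = 0.57808858

0.57808858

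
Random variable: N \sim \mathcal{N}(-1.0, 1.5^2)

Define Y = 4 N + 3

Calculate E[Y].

For Y = 4N + 3:
E[Y] = 4 * E[N] + 3
E[N] = -1.0 = -1
E[Y] = 4 * (-1) + 3 = -1

-1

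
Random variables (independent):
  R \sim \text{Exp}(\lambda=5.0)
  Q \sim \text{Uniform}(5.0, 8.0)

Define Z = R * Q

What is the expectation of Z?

For independent RVs: E[XY] = E[X]*E[Y]
E[R] = 0.2
E[Q] = 6.5
E[Z] = 0.2 * 6.5 = 1.3

1.3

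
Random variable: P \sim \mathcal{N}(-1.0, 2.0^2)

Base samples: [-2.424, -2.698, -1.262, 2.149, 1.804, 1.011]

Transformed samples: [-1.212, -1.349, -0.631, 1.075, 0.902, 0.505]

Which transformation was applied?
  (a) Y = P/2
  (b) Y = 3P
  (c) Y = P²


Checking option (a) Y = P/2:
  P = -2.424 -> Y = -1.212 ✓
  P = -2.698 -> Y = -1.349 ✓
  P = -1.262 -> Y = -0.631 ✓
All samples match this transformation.

(a) P/2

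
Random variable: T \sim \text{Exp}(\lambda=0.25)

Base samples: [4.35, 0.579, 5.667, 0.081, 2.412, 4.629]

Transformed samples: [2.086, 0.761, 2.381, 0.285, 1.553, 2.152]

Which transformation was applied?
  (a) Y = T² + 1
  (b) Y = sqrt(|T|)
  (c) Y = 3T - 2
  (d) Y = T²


Checking option (b) Y = sqrt(|T|):
  T = 4.35 -> Y = 2.086 ✓
  T = 0.579 -> Y = 0.761 ✓
  T = 5.667 -> Y = 2.381 ✓
All samples match this transformation.

(b) sqrt(|T|)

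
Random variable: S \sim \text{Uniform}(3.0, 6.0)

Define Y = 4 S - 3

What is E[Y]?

For Y = 4S - 3:
E[Y] = 4 * E[S] - 3
E[S] = (3 + 6)/2 = 4.5
E[Y] = 4 * 4.5 - 3 = 15

15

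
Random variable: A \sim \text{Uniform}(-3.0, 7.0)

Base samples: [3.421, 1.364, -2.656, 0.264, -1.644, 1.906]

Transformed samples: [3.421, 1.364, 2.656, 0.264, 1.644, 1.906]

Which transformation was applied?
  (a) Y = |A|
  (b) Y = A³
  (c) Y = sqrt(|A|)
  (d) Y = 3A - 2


Checking option (a) Y = |A|:
  A = 3.421 -> Y = 3.421 ✓
  A = 1.364 -> Y = 1.364 ✓
  A = -2.656 -> Y = 2.656 ✓
All samples match this transformation.

(a) |A|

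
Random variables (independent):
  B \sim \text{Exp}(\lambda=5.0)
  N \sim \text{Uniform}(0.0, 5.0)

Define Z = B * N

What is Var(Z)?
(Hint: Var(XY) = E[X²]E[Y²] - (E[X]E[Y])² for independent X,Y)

Var(XY) = E[X²]E[Y²] - (E[X]E[Y])²
E[B] = 0.2, Var(B) = 0.04
E[N] = 2.5, Var(N) = 2.0833333
E[B²] = 0.04 + 0.2² = 0.08
E[N²] = 2.0833333 + 2.5² = 8.3333333
Var(Z) = 0.08*8.3333333 - (0.2*2.5)²
= 0.66666667 - 0.25 = 0.41666667

0.41666667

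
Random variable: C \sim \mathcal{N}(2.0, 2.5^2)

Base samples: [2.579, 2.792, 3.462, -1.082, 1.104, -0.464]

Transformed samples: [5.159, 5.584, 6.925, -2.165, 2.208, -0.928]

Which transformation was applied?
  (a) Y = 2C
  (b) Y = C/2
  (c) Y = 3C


Checking option (a) Y = 2C:
  C = 2.579 -> Y = 5.159 ✓
  C = 2.792 -> Y = 5.584 ✓
  C = 3.462 -> Y = 6.925 ✓
All samples match this transformation.

(a) 2C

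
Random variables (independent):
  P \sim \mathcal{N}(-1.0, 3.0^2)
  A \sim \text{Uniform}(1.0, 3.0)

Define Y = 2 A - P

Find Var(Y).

For independent RVs: Var(aX + bY) = a²Var(X) + b²Var(Y)
Var(P) = 9
Var(A) = 0.33333333
Var(Y) = (-1)²*9 + 2²*0.33333333
= 1*9 + 4*0.33333333 = 10.333333

10.333333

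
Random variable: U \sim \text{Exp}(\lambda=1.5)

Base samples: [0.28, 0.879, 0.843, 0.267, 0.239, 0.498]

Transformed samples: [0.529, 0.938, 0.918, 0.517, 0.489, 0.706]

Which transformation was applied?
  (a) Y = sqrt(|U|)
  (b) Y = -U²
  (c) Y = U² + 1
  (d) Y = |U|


Checking option (a) Y = sqrt(|U|):
  U = 0.28 -> Y = 0.529 ✓
  U = 0.879 -> Y = 0.938 ✓
  U = 0.843 -> Y = 0.918 ✓
All samples match this transformation.

(a) sqrt(|U|)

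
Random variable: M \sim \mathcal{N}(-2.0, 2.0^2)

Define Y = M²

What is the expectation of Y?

Using E[X²] = Var(X) + (E[X])²:
E[M] = -2
Var(M) = 2.0^2 = 4
E[M²] = 4 + (-2)² = 4 + 4 = 8

8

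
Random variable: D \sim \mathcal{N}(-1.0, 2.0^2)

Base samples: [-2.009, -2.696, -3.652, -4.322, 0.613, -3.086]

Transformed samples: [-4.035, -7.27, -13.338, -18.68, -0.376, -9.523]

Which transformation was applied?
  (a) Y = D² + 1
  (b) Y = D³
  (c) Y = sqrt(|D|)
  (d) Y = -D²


Checking option (d) Y = -D²:
  D = -2.009 -> Y = -4.035 ✓
  D = -2.696 -> Y = -7.27 ✓
  D = -3.652 -> Y = -13.338 ✓
All samples match this transformation.

(d) -D²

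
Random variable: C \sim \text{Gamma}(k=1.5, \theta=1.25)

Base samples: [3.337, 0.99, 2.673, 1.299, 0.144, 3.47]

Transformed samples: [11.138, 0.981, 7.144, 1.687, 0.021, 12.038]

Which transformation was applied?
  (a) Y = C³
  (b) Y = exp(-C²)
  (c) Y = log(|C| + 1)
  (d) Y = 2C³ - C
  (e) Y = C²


Checking option (e) Y = C²:
  C = 3.337 -> Y = 11.138 ✓
  C = 0.99 -> Y = 0.981 ✓
  C = 2.673 -> Y = 7.144 ✓
All samples match this transformation.

(e) C²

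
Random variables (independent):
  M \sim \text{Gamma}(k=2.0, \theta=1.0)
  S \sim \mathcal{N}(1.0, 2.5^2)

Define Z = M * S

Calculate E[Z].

For independent RVs: E[XY] = E[X]*E[Y]
E[M] = 2
E[S] = 1
E[Z] = 2 * 1 = 2

2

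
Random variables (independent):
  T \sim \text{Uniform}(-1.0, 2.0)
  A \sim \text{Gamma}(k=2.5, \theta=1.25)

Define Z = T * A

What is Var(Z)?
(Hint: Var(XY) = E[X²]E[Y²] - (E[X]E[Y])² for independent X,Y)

Var(XY) = E[X²]E[Y²] - (E[X]E[Y])²
E[T] = 0.5, Var(T) = 0.75
E[A] = 3.125, Var(A) = 3.90625
E[T²] = 0.75 + 0.5² = 1
E[A²] = 3.90625 + 3.125² = 13.671875
Var(Z) = 1*13.671875 - (0.5*3.125)²
= 13.671875 - 2.4414062 = 11.230469

11.230469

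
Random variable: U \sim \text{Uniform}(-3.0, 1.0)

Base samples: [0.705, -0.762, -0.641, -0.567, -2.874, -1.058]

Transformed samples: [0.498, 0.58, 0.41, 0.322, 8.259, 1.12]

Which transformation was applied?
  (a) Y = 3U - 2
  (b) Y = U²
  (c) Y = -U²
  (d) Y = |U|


Checking option (b) Y = U²:
  U = 0.705 -> Y = 0.498 ✓
  U = -0.762 -> Y = 0.58 ✓
  U = -0.641 -> Y = 0.41 ✓
All samples match this transformation.

(b) U²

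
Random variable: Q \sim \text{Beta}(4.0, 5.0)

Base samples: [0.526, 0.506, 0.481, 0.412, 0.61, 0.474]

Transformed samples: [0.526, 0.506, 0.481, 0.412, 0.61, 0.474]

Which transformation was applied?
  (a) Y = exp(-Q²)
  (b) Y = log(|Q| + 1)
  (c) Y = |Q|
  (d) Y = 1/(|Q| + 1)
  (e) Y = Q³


Checking option (c) Y = |Q|:
  Q = 0.526 -> Y = 0.526 ✓
  Q = 0.506 -> Y = 0.506 ✓
  Q = 0.481 -> Y = 0.481 ✓
All samples match this transformation.

(c) |Q|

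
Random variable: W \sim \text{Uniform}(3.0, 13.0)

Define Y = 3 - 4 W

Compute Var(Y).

For Y = aW + b: Var(Y) = a² * Var(W)
Var(W) = (13 - 3)^2/12 = 8.3333333
Var(Y) = (-4)² * 8.3333333 = 16 * 8.3333333 = 133.33333

133.33333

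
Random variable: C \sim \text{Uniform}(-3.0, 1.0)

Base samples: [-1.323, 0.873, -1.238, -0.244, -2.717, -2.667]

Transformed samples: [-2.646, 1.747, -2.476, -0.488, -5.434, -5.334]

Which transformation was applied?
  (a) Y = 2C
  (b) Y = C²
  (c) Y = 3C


Checking option (a) Y = 2C:
  C = -1.323 -> Y = -2.646 ✓
  C = 0.873 -> Y = 1.747 ✓
  C = -1.238 -> Y = -2.476 ✓
All samples match this transformation.

(a) 2C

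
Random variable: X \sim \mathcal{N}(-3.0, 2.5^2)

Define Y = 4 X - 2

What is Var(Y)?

For Y = aX + b: Var(Y) = a² * Var(X)
Var(X) = 2.5^2 = 6.25
Var(Y) = 4² * 6.25 = 16 * 6.25 = 100

100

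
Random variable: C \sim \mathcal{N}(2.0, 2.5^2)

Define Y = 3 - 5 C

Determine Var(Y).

For Y = aC + b: Var(Y) = a² * Var(C)
Var(C) = 2.5^2 = 6.25
Var(Y) = (-5)² * 6.25 = 25 * 6.25 = 156.25

156.25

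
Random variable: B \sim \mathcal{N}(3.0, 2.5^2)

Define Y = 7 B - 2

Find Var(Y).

For Y = aB + b: Var(Y) = a² * Var(B)
Var(B) = 2.5^2 = 6.25
Var(Y) = 7² * 6.25 = 49 * 6.25 = 306.25

306.25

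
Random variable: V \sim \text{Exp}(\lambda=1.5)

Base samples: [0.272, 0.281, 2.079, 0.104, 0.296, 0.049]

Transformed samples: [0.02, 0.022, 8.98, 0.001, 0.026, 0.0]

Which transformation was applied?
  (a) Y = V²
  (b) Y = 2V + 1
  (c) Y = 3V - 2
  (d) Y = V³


Checking option (d) Y = V³:
  V = 0.272 -> Y = 0.02 ✓
  V = 0.281 -> Y = 0.022 ✓
  V = 2.079 -> Y = 8.98 ✓
All samples match this transformation.

(d) V³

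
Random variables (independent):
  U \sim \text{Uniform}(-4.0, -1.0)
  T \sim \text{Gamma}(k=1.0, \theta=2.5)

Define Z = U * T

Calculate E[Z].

For independent RVs: E[XY] = E[X]*E[Y]
E[U] = -2.5
E[T] = 2.5
E[Z] = -2.5 * 2.5 = -6.25

-6.25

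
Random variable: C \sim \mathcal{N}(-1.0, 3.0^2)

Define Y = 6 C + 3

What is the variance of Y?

For Y = aC + b: Var(Y) = a² * Var(C)
Var(C) = 3.0^2 = 9
Var(Y) = 6² * 9 = 36 * 9 = 324

324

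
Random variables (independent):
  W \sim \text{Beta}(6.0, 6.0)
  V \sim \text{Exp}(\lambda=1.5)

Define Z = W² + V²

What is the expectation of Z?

E[Z] = E[W²] + E[V²]
E[W²] = Var(W) + E[W]² = 0.019230769 + 0.25 = 0.26923077
E[V²] = Var(V) + E[V]² = 0.44444444 + 0.44444444 = 0.88888889
E[Z] = 0.26923077 + 0.88888889 = 1.1581197

1.1581197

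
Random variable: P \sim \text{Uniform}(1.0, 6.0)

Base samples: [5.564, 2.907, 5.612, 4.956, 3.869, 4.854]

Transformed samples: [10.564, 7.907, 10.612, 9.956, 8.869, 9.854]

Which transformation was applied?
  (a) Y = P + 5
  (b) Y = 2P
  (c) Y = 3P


Checking option (a) Y = P + 5:
  P = 5.564 -> Y = 10.564 ✓
  P = 2.907 -> Y = 7.907 ✓
  P = 5.612 -> Y = 10.612 ✓
All samples match this transformation.

(a) P + 5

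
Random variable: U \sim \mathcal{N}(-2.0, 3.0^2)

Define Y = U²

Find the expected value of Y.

Using E[X²] = Var(X) + (E[X])²:
E[U] = -2
Var(U) = 3.0^2 = 9
E[U²] = 9 + (-2)² = 9 + 4 = 13

13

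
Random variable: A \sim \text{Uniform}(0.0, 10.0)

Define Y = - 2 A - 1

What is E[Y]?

For Y = -2A - 1:
E[Y] = -2 * E[A] - 1
E[A] = (0 + 10)/2 = 5
E[Y] = -2 * 5 - 1 = -11

-11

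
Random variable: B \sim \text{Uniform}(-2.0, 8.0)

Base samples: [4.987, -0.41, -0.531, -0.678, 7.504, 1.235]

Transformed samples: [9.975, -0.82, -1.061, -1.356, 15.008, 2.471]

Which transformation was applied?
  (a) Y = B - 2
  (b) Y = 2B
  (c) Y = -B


Checking option (b) Y = 2B:
  B = 4.987 -> Y = 9.975 ✓
  B = -0.41 -> Y = -0.82 ✓
  B = -0.531 -> Y = -1.061 ✓
All samples match this transformation.

(b) 2B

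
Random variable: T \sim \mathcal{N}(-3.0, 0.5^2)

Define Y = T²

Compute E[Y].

Using E[X²] = Var(X) + (E[X])²:
E[T] = -3
Var(T) = 0.5^2 = 0.25
E[T²] = 0.25 + (-3)² = 0.25 + 9 = 9.25

9.25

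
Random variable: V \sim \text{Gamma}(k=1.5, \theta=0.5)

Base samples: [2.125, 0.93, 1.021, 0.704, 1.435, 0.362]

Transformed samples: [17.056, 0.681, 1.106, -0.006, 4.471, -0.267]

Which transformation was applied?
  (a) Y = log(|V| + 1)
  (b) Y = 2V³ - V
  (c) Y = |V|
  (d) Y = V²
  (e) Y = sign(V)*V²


Checking option (b) Y = 2V³ - V:
  V = 2.125 -> Y = 17.056 ✓
  V = 0.93 -> Y = 0.681 ✓
  V = 1.021 -> Y = 1.106 ✓
All samples match this transformation.

(b) 2V³ - V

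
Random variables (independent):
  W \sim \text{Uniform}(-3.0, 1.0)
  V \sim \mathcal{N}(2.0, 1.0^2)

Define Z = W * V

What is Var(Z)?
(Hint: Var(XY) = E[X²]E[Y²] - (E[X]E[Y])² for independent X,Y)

Var(XY) = E[X²]E[Y²] - (E[X]E[Y])²
E[W] = -1, Var(W) = 1.3333333
E[V] = 2, Var(V) = 1
E[W²] = 1.3333333 + (-1)² = 2.3333333
E[V²] = 1 + 2² = 5
Var(Z) = 2.3333333*5 - (-1*2)²
= 11.666667 - 4 = 7.6666667

7.6666667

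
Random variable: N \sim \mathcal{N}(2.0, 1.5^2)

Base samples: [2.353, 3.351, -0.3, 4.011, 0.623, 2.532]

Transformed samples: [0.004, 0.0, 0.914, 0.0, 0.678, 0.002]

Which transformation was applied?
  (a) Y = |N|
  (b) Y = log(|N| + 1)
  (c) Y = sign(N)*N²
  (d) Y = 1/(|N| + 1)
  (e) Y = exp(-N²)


Checking option (e) Y = exp(-N²):
  N = 2.353 -> Y = 0.004 ✓
  N = 3.351 -> Y = 0.0 ✓
  N = -0.3 -> Y = 0.914 ✓
All samples match this transformation.

(e) exp(-N²)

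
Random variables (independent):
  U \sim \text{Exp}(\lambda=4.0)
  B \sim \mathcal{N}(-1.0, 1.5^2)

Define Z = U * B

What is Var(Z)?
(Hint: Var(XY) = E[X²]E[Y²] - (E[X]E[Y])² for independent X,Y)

Var(XY) = E[X²]E[Y²] - (E[X]E[Y])²
E[U] = 0.25, Var(U) = 0.0625
E[B] = -1, Var(B) = 2.25
E[U²] = 0.0625 + 0.25² = 0.125
E[B²] = 2.25 + (-1)² = 3.25
Var(Z) = 0.125*3.25 - (0.25*(-1))²
= 0.40625 - 0.0625 = 0.34375

0.34375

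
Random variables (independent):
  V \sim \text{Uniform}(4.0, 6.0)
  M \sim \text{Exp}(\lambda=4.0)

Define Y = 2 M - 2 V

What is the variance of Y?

For independent RVs: Var(aX + bY) = a²Var(X) + b²Var(Y)
Var(V) = 0.33333333
Var(M) = 0.0625
Var(Y) = (-2)²*0.33333333 + 2²*0.0625
= 4*0.33333333 + 4*0.0625 = 1.5833333

1.5833333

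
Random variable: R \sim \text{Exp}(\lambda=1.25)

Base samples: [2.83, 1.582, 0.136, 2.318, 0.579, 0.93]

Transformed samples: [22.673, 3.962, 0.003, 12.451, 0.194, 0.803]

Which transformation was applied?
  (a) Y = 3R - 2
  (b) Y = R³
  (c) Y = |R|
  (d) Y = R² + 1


Checking option (b) Y = R³:
  R = 2.83 -> Y = 22.673 ✓
  R = 1.582 -> Y = 3.962 ✓
  R = 0.136 -> Y = 0.003 ✓
All samples match this transformation.

(b) R³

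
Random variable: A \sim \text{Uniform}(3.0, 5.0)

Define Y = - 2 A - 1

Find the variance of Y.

For Y = aA + b: Var(Y) = a² * Var(A)
Var(A) = (5 - 3)^2/12 = 0.33333333
Var(Y) = (-2)² * 0.33333333 = 4 * 0.33333333 = 1.3333333

1.3333333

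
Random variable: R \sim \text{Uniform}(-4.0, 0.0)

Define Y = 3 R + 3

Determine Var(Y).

For Y = aR + b: Var(Y) = a² * Var(R)
Var(R) = (0 + 4)^2/12 = 1.3333333
Var(Y) = 3² * 1.3333333 = 9 * 1.3333333 = 12

12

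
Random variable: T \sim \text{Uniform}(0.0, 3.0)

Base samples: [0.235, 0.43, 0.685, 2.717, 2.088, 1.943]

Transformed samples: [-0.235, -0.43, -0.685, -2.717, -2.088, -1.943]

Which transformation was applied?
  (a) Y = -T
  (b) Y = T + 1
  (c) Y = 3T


Checking option (a) Y = -T:
  T = 0.235 -> Y = -0.235 ✓
  T = 0.43 -> Y = -0.43 ✓
  T = 0.685 -> Y = -0.685 ✓
All samples match this transformation.

(a) -T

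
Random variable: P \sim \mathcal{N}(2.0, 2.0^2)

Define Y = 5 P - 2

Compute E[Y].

For Y = 5P - 2:
E[Y] = 5 * E[P] - 2
E[P] = 2.0 = 2
E[Y] = 5 * 2 - 2 = 8

8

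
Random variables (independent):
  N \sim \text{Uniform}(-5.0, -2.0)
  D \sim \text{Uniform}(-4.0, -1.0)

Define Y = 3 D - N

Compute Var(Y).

For independent RVs: Var(aX + bY) = a²Var(X) + b²Var(Y)
Var(N) = 0.75
Var(D) = 0.75
Var(Y) = (-1)²*0.75 + 3²*0.75
= 1*0.75 + 9*0.75 = 7.5

7.5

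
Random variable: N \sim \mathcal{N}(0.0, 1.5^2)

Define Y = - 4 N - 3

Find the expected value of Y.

For Y = -4N - 3:
E[Y] = -4 * E[N] - 3
E[N] = 0.0 = 0
E[Y] = -4 * 0 - 3 = -3

-3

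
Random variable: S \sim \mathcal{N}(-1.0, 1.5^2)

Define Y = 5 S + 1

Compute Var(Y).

For Y = aS + b: Var(Y) = a² * Var(S)
Var(S) = 1.5^2 = 2.25
Var(Y) = 5² * 2.25 = 25 * 2.25 = 56.25

56.25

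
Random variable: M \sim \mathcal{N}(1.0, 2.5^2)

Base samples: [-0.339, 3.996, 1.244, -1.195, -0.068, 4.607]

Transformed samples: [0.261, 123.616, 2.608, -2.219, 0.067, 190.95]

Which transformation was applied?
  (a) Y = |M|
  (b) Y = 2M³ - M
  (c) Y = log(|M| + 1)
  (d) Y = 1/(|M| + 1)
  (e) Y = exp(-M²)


Checking option (b) Y = 2M³ - M:
  M = -0.339 -> Y = 0.261 ✓
  M = 3.996 -> Y = 123.616 ✓
  M = 1.244 -> Y = 2.608 ✓
All samples match this transformation.

(b) 2M³ - M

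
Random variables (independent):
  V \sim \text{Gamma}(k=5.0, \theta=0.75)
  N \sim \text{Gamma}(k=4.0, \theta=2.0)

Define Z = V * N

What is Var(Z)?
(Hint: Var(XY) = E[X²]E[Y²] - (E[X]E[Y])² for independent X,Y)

Var(XY) = E[X²]E[Y²] - (E[X]E[Y])²
E[V] = 3.75, Var(V) = 2.8125
E[N] = 8, Var(N) = 16
E[V²] = 2.8125 + 3.75² = 16.875
E[N²] = 16 + 8² = 80
Var(Z) = 16.875*80 - (3.75*8)²
= 1350 - 900 = 450

450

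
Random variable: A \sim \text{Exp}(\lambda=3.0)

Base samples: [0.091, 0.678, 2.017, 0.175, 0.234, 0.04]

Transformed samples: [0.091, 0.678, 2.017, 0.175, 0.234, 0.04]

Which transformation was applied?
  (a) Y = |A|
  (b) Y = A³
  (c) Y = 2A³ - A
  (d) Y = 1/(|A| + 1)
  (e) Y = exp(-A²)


Checking option (a) Y = |A|:
  A = 0.091 -> Y = 0.091 ✓
  A = 0.678 -> Y = 0.678 ✓
  A = 2.017 -> Y = 2.017 ✓
All samples match this transformation.

(a) |A|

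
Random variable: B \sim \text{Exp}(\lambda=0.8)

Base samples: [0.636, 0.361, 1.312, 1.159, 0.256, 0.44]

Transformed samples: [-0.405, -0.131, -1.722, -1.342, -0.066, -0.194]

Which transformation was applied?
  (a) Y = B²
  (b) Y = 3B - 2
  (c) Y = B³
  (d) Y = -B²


Checking option (d) Y = -B²:
  B = 0.636 -> Y = -0.405 ✓
  B = 0.361 -> Y = -0.131 ✓
  B = 1.312 -> Y = -1.722 ✓
All samples match this transformation.

(d) -B²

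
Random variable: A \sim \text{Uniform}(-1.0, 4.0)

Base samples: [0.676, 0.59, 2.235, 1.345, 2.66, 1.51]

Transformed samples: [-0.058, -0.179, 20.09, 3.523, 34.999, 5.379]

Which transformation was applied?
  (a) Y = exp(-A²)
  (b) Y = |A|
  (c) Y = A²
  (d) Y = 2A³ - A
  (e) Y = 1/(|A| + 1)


Checking option (d) Y = 2A³ - A:
  A = 0.676 -> Y = -0.058 ✓
  A = 0.59 -> Y = -0.179 ✓
  A = 2.235 -> Y = 20.09 ✓
All samples match this transformation.

(d) 2A³ - A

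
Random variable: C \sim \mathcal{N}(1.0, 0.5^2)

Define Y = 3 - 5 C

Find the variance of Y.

For Y = aC + b: Var(Y) = a² * Var(C)
Var(C) = 0.5^2 = 0.25
Var(Y) = (-5)² * 0.25 = 25 * 0.25 = 6.25

6.25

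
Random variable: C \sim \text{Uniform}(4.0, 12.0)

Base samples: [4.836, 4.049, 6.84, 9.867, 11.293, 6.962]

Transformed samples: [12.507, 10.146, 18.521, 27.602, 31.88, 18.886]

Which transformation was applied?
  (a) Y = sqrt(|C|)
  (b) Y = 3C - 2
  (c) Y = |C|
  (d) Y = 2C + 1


Checking option (b) Y = 3C - 2:
  C = 4.836 -> Y = 12.507 ✓
  C = 4.049 -> Y = 10.146 ✓
  C = 6.84 -> Y = 18.521 ✓
All samples match this transformation.

(b) 3C - 2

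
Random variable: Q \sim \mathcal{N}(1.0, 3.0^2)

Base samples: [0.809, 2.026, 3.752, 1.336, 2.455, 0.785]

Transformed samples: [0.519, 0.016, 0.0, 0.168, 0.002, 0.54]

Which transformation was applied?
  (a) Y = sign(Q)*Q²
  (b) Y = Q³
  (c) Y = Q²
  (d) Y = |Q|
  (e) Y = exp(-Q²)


Checking option (e) Y = exp(-Q²):
  Q = 0.809 -> Y = 0.519 ✓
  Q = 2.026 -> Y = 0.016 ✓
  Q = 3.752 -> Y = 0.0 ✓
All samples match this transformation.

(e) exp(-Q²)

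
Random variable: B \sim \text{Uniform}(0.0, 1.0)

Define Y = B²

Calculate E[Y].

E[B²] = Var(B) + (E[B])² = 0.083333333 + 0.25 = 0.33333333

0.33333333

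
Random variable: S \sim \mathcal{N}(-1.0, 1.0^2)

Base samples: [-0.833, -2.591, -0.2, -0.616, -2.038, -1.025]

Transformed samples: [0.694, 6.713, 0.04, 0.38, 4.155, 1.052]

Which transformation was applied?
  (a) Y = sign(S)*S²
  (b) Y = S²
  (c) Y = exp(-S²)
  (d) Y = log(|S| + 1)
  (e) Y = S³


Checking option (b) Y = S²:
  S = -0.833 -> Y = 0.694 ✓
  S = -2.591 -> Y = 6.713 ✓
  S = -0.2 -> Y = 0.04 ✓
All samples match this transformation.

(b) S²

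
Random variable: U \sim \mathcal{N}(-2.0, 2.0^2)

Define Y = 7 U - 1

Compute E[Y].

For Y = 7U - 1:
E[Y] = 7 * E[U] - 1
E[U] = -2.0 = -2
E[Y] = 7 * (-2) - 1 = -15

-15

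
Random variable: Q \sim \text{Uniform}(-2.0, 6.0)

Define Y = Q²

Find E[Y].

Using E[X²] = Var(X) + (E[X])²:
E[Q] = 2
Var(Q) = (6 + 2)^2/12 = 5.3333333
E[Q²] = 5.3333333 + 2² = 5.3333333 + 4 = 9.3333333

9.3333333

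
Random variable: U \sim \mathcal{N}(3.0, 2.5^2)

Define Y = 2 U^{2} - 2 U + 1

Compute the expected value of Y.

E[Y] = 2*E[U²] - 2*E[U] + 1
E[U] = 3
E[U²] = Var(U) + (E[U])² = 6.25 + 9 = 15.25
E[Y] = 2*15.25 - 2*3 + 1 = 25.5

25.5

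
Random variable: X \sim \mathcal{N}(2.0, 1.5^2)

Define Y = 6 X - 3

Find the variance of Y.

For Y = aX + b: Var(Y) = a² * Var(X)
Var(X) = 1.5^2 = 2.25
Var(Y) = 6² * 2.25 = 36 * 2.25 = 81

81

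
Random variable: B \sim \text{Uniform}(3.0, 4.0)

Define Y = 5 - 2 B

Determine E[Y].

For Y = -2B + 5:
E[Y] = -2 * E[B] + 5
E[B] = (3 + 4)/2 = 3.5
E[Y] = -2 * 3.5 + 5 = -2

-2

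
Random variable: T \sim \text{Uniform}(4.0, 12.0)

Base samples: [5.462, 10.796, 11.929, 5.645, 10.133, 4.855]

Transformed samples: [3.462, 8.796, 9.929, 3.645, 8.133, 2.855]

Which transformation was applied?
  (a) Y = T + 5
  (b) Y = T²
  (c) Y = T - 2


Checking option (c) Y = T - 2:
  T = 5.462 -> Y = 3.462 ✓
  T = 10.796 -> Y = 8.796 ✓
  T = 11.929 -> Y = 9.929 ✓
All samples match this transformation.

(c) T - 2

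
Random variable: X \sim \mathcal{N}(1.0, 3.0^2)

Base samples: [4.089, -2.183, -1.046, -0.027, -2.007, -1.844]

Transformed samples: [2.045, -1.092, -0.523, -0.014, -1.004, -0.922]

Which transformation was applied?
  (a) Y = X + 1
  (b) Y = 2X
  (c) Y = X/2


Checking option (c) Y = X/2:
  X = 4.089 -> Y = 2.045 ✓
  X = -2.183 -> Y = -1.092 ✓
  X = -1.046 -> Y = -0.523 ✓
All samples match this transformation.

(c) X/2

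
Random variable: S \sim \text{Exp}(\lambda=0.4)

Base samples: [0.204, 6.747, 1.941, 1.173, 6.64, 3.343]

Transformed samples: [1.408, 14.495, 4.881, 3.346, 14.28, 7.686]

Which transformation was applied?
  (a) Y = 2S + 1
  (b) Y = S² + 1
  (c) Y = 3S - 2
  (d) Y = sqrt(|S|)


Checking option (a) Y = 2S + 1:
  S = 0.204 -> Y = 1.408 ✓
  S = 6.747 -> Y = 14.495 ✓
  S = 1.941 -> Y = 4.881 ✓
All samples match this transformation.

(a) 2S + 1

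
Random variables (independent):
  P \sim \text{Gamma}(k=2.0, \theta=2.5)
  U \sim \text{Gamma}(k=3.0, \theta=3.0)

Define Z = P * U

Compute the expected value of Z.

For independent RVs: E[XY] = E[X]*E[Y]
E[P] = 5
E[U] = 9
E[Z] = 5 * 9 = 45

45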